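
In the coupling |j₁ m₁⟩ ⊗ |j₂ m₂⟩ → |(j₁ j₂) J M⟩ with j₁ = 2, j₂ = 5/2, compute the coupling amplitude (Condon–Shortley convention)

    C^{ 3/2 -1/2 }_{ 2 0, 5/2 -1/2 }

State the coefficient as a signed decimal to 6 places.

-0.239046

√[4·3!1!2!/7! · 2!2!2!3!1!2!] = √(32/35)
  +(−1)^1/∏(1,2,1,1,0,1)! = -1/2  (running -1/2)
  +(−1)^2/∏(2,1,0,0,1,2)! = 1/4  (running -1/4)
⟨..|..⟩ = √(32/35)·(-1/4) = -0.239046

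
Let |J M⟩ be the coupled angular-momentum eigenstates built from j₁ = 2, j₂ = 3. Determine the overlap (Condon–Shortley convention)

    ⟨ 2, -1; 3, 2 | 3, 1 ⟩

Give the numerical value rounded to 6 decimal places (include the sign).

triangle: 2!×2!×4!/9! = 96/362880
(j±m)!: 1!×3!×5!×1!×4!×2! = 34560
prefactor² = (2J+1)×Δ×N² = 64
  k=1: −1/(1!×1!×2!×4!×0!×0!) = -1/48
  k=2: +1/(2!×0!×1!×3!×1!×1!) = 1/12
Σ = 1/16  ⇒  CG² = 64×1/16² = 1/4
CG = +√(1/4) = +0.500000

+0.500000  (= +√(1/4))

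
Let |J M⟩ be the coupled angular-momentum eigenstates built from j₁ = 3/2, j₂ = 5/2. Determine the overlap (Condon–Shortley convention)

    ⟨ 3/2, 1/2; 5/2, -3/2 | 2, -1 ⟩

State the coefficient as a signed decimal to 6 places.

+0.154303  (= +√(1/42))

j₁+j₂−J=2  J+j₁−j₂=1  J−j₁+j₂=3  j₁+j₂+J+1=7
(j₁±m₁, j₂±m₂, J±M) = (2,1,1,4,1,3)
P² = 24/7
sum k=0..1:
  [0] +1/4 = 1/4
  [1] −1/6 = -1/6
S = 1/12
C² = P²·S² = 1/42 ; C = +0.154303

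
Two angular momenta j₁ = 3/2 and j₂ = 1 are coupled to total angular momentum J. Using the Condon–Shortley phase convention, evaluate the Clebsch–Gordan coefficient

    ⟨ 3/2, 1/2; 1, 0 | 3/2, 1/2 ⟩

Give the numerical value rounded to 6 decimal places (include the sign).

+√(1/15) ≈ +0.258199

triangle: 1!·2!·1!/5! = 2/120
(j±m)!: 2!·1!·1!·1!·2!·1! = 4
prefactor² = (2J+1)·Δ·N² = 4/15
  k=0: +1/(0!·1!·1!·1!·1!·0!) = 1
  k=1: −1/(1!·0!·0!·0!·2!·1!) = -1/2
Σ = 1/2  ⇒  CG² = 4/15·1/2² = 1/15
CG = +√(1/15) = +0.258199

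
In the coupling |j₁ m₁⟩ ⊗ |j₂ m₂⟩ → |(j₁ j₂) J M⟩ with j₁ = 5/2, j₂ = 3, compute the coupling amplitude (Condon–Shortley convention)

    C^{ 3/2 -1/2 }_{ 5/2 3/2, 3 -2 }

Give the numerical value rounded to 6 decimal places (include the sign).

−√(1/21) = -0.218218

j₁+j₂−J=4  J+j₁−j₂=1  J−j₁+j₂=2  j₁+j₂+J+1=8
(j₁±m₁, j₂±m₂, J±M) = (4,1,1,5,1,2)
P² = 192/7
sum k=0..1:
  [0] +1/24 = 1/24
  [1] −1/12 = -1/12
S = -1/24
C² = P²·S² = 1/21 ; C = -0.218218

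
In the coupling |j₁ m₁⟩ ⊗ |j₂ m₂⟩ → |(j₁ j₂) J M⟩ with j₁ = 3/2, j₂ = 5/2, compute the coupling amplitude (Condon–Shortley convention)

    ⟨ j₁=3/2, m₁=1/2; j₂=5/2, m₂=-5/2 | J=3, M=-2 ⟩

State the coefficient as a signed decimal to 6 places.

+√(5/12) ≈ +0.645497

√[7·1!2!4!/8! · 2!1!0!5!1!5!] = √(240)
  +(−1)^0/∏(0,1,1,0,1,4)! = 1/24  (running 1/24)
⟨..|..⟩ = √(240)·(1/24) = +0.645497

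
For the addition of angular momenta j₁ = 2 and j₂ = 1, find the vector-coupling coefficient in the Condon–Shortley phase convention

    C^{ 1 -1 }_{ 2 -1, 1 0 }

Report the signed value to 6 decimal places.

j₁+j₂−J=2  J+j₁−j₂=2  J−j₁+j₂=0  j₁+j₂+J+1=5
(j₁±m₁, j₂±m₂, J±M) = (1,3,1,1,0,2)
P² = 6/5
sum k=1..1:
  [1] −1/2 = -1/2
S = -1/2
C² = P²·S² = 3/10 ; C = -0.547723

−√(3/10) ≈ -0.547723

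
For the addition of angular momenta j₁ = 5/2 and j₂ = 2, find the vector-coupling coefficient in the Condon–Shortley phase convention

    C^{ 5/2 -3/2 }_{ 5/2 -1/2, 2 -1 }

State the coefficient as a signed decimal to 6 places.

−√(6/35) = -0.414039

√[6·2!3!2!/8! · 2!3!1!3!1!4!] = √(216/35)
  +(−1)^0/∏(0,2,3,1,0,1)! = 1/12  (running 1/12)
  +(−1)^1/∏(1,1,2,0,1,2)! = -1/4  (running -1/6)
⟨..|..⟩ = √(216/35)·(-1/6) = -0.414039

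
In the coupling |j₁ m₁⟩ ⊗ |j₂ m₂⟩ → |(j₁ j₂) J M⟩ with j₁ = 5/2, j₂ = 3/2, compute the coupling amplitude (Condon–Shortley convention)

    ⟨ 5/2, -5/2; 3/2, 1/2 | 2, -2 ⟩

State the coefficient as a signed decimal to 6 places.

triangle: 2!·3!·1!/7! = 12/5040
(j±m)!: 0!·5!·2!·1!·0!·4! = 5760
prefactor² = (2J+1)·Δ·N² = 480/7
  k=2: +1/(2!·0!·3!·0!·0!·1!) = 1/12
Σ = 1/12  ⇒  CG² = 480/7·1/12² = 10/21
CG = +√(10/21) = +0.690066

+√(10/21) = +0.690066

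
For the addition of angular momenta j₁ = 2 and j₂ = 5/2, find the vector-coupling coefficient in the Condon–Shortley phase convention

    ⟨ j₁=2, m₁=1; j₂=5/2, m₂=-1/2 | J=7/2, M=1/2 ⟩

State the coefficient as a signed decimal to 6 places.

+√(14/45) ≈ +0.557773

j₁+j₂−J=1  J+j₁−j₂=3  J−j₁+j₂=4  j₁+j₂+J+1=9
(j₁±m₁, j₂±m₂, J±M) = (3,1,2,3,4,3)
P² = 1152/35
sum k=0..1:
  [0] +1/8 = 1/8
  [1] −1/36 = -1/36
S = 7/72
C² = P²·S² = 14/45 ; C = +0.557773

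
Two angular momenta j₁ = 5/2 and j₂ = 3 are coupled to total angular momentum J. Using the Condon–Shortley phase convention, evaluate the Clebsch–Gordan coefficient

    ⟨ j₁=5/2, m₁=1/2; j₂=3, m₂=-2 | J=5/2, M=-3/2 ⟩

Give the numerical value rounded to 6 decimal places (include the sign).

-0.267261  (= −√(1/14))

triangle: 3!*2!*3!/9! = 72/362880
(j±m)!: 3!*2!*1!*5!*1!*4! = 34560
prefactor² = (2J+1)*Δ*N² = 288/7
  k=0: +1/(0!*3!*2!*1!*0!*2!) = 1/24
  k=1: −1/(1!*2!*1!*0!*1!*3!) = -1/12
Σ = -1/24  ⇒  CG² = 288/7*(-1/24)² = 1/14
CG = −√(1/14) = -0.267261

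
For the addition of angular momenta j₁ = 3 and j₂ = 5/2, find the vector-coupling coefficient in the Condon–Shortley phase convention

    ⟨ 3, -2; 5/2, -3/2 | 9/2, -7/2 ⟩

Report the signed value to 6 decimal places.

triangle: 1!*5!*4!/11! = 2880/39916800
(j±m)!: 1!*5!*1!*4!*1!*8! = 116121600
prefactor² = (2J+1)*Δ*N² = 921600/11
  k=0: +1/(0!*1!*5!*1!*0!*3!) = 1/720
  k=1: −1/(1!*0!*4!*0!*1!*4!) = -1/576
Σ = -1/2880  ⇒  CG² = 921600/11*(-1/2880)² = 1/99
CG = −√(1/99) = -0.100504

−√(1/99) ≈ -0.100504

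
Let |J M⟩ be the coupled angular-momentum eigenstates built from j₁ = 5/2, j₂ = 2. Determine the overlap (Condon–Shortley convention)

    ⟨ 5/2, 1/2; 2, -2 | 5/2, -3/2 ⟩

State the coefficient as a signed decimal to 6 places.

triangle: 2!*3!*2!/8! = 24/40320
(j±m)!: 3!*2!*0!*4!*1!*4! = 6912
prefactor² = (2J+1)*Δ*N² = 864/35
  k=0: +1/(0!*2!*2!*0!*1!*2!) = 1/8
Σ = 1/8  ⇒  CG² = 864/35*1/8² = 27/70
CG = +√(27/70) = +0.621059

+√(27/70) ≈ +0.621059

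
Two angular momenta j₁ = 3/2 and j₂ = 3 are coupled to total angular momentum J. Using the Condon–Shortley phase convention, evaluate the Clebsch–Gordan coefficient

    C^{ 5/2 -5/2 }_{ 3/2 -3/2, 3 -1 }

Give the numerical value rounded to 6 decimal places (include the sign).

j₁+j₂−J=2  J+j₁−j₂=1  J−j₁+j₂=4  j₁+j₂+J+1=8
(j₁±m₁, j₂±m₂, J±M) = (0,3,2,4,0,5)
P² = 1728/7
sum k=2..2:
  [2] +1/48 = 1/48
S = 1/48
C² = P²·S² = 3/28 ; C = +0.327327

+0.327327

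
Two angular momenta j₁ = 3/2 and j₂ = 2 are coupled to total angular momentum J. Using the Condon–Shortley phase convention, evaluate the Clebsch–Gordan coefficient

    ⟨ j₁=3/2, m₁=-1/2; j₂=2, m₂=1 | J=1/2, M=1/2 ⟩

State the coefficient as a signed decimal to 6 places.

j₁+j₂−J=3  J+j₁−j₂=0  J−j₁+j₂=1  j₁+j₂+J+1=5
(j₁±m₁, j₂±m₂, J±M) = (1,2,3,1,1,0)
P² = 6/5
sum k=2..2:
  [2] +1/2 = 1/2
S = 1/2
C² = P²·S² = 3/10 ; C = +0.547723

+√(3/10) = +0.547723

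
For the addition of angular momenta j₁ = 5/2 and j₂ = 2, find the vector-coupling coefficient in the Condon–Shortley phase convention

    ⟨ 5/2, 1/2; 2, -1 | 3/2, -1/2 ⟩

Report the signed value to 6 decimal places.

−√(5/21) = -0.487950

√[4·3!2!1!/7! · 3!2!1!3!1!2!] = √(48/35)
  +(−1)^0/∏(0,3,2,1,0,0)! = 1/12  (running 1/12)
  +(−1)^1/∏(1,2,1,0,1,1)! = -1/2  (running -5/12)
⟨..|..⟩ = √(48/35)·(-5/12) = -0.487950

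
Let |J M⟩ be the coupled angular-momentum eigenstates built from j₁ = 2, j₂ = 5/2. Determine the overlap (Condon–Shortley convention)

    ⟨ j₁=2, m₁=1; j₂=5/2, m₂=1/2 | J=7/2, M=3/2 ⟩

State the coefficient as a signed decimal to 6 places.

+√(2/21) = +0.308607

triangle: 1!×3!×4!/9! = 144/362880
(j±m)!: 3!×1!×3!×2!×5!×2! = 17280
prefactor² = (2J+1)×Δ×N² = 384/7
  k=0: +1/(0!×1!×1!×3!×2!×1!) = 1/12
  k=1: −1/(1!×0!×0!×2!×3!×2!) = -1/24
Σ = 1/24  ⇒  CG² = 384/7×1/24² = 2/21
CG = +√(2/21) = +0.308607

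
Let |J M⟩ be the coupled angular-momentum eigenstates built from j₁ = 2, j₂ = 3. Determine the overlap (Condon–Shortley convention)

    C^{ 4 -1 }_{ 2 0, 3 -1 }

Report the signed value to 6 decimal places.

triangle: 1!*3!*5!/10! = 720/3628800
(j±m)!: 2!*2!*2!*4!*3!*5! = 138240
prefactor² = (2J+1)*Δ*N² = 1728/7
  k=0: +1/(0!*1!*2!*2!*1!*3!) = 1/24
  k=1: −1/(1!*0!*1!*1!*2!*4!) = -1/48
Σ = 1/48  ⇒  CG² = 1728/7*1/48² = 3/28
CG = +√(3/28) = +0.327327

+0.327327  (= +√(3/28))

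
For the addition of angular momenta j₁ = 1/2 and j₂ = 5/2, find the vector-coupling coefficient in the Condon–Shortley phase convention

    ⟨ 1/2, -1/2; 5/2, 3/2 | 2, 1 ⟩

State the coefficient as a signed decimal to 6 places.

j₁+j₂−J=1  J+j₁−j₂=0  J−j₁+j₂=4  j₁+j₂+J+1=6
(j₁±m₁, j₂±m₂, J±M) = (0,1,4,1,3,1)
P² = 24
sum k=1..1:
  [1] −1/6 = -1/6
S = -1/6
C² = P²·S² = 2/3 ; C = -0.816497

-0.816497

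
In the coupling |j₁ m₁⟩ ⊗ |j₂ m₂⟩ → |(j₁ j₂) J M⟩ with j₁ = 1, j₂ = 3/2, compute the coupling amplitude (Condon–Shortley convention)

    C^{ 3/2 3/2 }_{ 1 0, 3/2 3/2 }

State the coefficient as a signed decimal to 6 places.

triangle: 1!·1!·2!/5! = 2/120
(j±m)!: 1!·1!·3!·0!·3!·0! = 36
prefactor² = (2J+1)·Δ·N² = 12/5
  k=1: −1/(1!·0!·0!·2!·1!·0!) = -1/2
Σ = -1/2  ⇒  CG² = 12/5·(-1/2)² = 3/5
CG = −√(3/5) = -0.774597

−√(3/5) ≈ -0.774597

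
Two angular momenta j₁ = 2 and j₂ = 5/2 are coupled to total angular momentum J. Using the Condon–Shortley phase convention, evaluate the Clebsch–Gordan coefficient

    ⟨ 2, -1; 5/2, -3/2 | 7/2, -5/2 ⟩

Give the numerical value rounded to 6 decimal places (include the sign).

triangle: 1!*3!*4!/9! = 144/362880
(j±m)!: 1!*3!*1!*4!*1!*6! = 103680
prefactor² = (2J+1)*Δ*N² = 2304/7
  k=0: +1/(0!*1!*3!*1!*0!*3!) = 1/36
  k=1: −1/(1!*0!*2!*0!*1!*4!) = -1/48
Σ = 1/144  ⇒  CG² = 2304/7*1/144² = 1/63
CG = +√(1/63) = +0.125988

+√(1/63) ≈ +0.125988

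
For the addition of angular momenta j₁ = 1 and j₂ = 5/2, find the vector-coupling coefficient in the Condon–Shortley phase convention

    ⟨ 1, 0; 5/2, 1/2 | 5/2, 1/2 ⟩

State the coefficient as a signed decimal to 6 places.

j₁+j₂−J=1  J+j₁−j₂=1  J−j₁+j₂=4  j₁+j₂+J+1=7
(j₁±m₁, j₂±m₂, J±M) = (1,1,3,2,3,2)
P² = 144/35
sum k=0..1:
  [0] +1/6 = 1/6
  [1] −1/4 = -1/4
S = -1/12
C² = P²·S² = 1/35 ; C = -0.169031

-0.169031  (= −√(1/35))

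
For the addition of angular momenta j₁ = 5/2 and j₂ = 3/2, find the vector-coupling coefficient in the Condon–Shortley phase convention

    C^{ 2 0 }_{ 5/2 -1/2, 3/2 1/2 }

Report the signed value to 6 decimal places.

−√(1/14) = -0.267261

triangle: 2!×3!×1!/7! = 12/5040
(j±m)!: 2!×3!×2!×1!×2!×2! = 96
prefactor² = (2J+1)×Δ×N² = 8/7
  k=1: −1/(1!×1!×2!×1!×1!×0!) = -1/2
  k=2: +1/(2!×0!×1!×0!×2!×1!) = 1/4
Σ = -1/4  ⇒  CG² = 8/7×(-1/4)² = 1/14
CG = −√(1/14) = -0.267261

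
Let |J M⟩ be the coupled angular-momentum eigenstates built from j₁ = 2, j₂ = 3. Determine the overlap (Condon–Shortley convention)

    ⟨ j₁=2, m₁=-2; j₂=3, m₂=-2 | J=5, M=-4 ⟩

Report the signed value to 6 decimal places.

√[11·0!4!6!/11! · 0!4!1!5!1!9!] = √(4976640)
  +(−1)^0/∏(0,0,4,1,0,5)! = 1/2880  (running 1/2880)
⟨..|..⟩ = √(4976640)·(1/2880) = +0.774597

+0.774597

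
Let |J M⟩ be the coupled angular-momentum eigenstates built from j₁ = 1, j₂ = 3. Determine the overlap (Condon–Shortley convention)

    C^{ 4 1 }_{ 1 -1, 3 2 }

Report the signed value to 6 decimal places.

√[9·0!2!6!/9! · 0!2!5!1!5!3!] = √(43200/7)
  +(−1)^0/∏(0,0,2,5,0,1)! = 1/240  (running 1/240)
⟨..|..⟩ = √(43200/7)·(1/240) = +0.327327

+√(3/28) ≈ +0.327327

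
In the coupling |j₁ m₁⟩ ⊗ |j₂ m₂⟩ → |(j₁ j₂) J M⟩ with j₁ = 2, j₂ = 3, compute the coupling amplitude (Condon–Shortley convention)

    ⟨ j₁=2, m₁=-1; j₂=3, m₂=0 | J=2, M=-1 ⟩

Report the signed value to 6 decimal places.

√[5·3!1!3!/8! · 1!3!3!3!1!3!] = √(81/14)
  +(−1)^2/∏(2,1,1,1,0,2)! = 1/4  (running 1/4)
  +(−1)^3/∏(3,0,0,0,1,3)! = -1/36  (running 2/9)
⟨..|..⟩ = √(81/14)·(2/9) = +0.534522

+√(2/7) = +0.534522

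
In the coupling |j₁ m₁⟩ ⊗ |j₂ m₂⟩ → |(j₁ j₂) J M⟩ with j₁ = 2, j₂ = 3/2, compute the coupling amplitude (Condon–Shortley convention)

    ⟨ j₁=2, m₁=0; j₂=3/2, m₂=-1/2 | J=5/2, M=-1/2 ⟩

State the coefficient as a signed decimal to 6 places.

√[6·1!3!2!/7! · 2!2!1!2!2!3!] = √(48/35)
  +(−1)^0/∏(0,1,2,1,1,1)! = 1/2  (running 1/2)
  +(−1)^1/∏(1,0,1,0,2,2)! = -1/4  (running 1/4)
⟨..|..⟩ = √(48/35)·(1/4) = +0.292770

+√(3/35) ≈ +0.292770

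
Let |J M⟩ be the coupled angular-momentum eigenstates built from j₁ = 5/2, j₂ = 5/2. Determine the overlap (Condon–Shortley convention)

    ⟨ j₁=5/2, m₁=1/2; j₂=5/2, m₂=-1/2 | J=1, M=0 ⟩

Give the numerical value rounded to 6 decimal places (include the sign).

+0.119523  (= +√(1/70))

triangle: 4!×1!×1!/7! = 24/5040
(j±m)!: 3!×2!×2!×3!×1!×1! = 144
prefactor² = (2J+1)×Δ×N² = 72/35
  k=1: −1/(1!×3!×1!×1!×0!×0!) = -1/6
  k=2: +1/(2!×2!×0!×0!×1!×1!) = 1/4
Σ = 1/12  ⇒  CG² = 72/35×1/12² = 1/70
CG = +√(1/70) = +0.119523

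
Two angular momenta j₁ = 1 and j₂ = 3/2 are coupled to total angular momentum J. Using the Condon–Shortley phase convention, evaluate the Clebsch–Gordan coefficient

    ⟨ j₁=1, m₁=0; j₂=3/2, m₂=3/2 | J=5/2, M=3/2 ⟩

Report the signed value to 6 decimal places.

triangle: 0!*2!*3!/6! = 12/720
(j±m)!: 1!*1!*3!*0!*4!*1! = 144
prefactor² = (2J+1)*Δ*N² = 72/5
  k=0: +1/(0!*0!*1!*3!*1!*0!) = 1/6
Σ = 1/6  ⇒  CG² = 72/5*1/6² = 2/5
CG = +√(2/5) = +0.632456

+√(2/5) = +0.632456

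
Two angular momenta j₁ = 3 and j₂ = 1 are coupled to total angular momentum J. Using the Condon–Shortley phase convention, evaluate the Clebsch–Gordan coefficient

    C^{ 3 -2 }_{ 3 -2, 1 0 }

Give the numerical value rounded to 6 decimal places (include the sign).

-0.577350  (= −√(1/3))

triangle: 1!×5!×1!/8! = 120/40320
(j±m)!: 1!×5!×1!×1!×1!×5! = 14400
prefactor² = (2J+1)×Δ×N² = 300
  k=0: +1/(0!×1!×5!×1!×0!×0!) = 1/120
  k=1: −1/(1!×0!×4!×0!×1!×1!) = -1/24
Σ = -1/30  ⇒  CG² = 300×(-1/30)² = 1/3
CG = −√(1/3) = -0.577350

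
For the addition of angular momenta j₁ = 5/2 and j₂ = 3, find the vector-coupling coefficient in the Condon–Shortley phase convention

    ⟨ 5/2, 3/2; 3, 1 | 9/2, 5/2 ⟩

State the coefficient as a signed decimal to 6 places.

+0.317821  (= +√(10/99))

√[10·1!4!5!/11! · 4!1!4!2!7!2!] = √(92160/11)
  +(−1)^0/∏(0,1,1,4,3,1)! = 1/144  (running 1/144)
  +(−1)^1/∏(1,0,0,3,4,2)! = -1/288  (running 1/288)
⟨..|..⟩ = √(92160/11)·(1/288) = +0.317821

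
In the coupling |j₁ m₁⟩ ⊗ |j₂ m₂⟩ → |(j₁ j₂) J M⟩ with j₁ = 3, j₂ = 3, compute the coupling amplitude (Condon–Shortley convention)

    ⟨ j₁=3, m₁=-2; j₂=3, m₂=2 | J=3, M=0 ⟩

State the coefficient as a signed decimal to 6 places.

-0.408248

j₁+j₂−J=3  J+j₁−j₂=3  J−j₁+j₂=3  j₁+j₂+J+1=10
(j₁±m₁, j₂±m₂, J±M) = (1,5,5,1,3,3)
P² = 216
sum k=2..3:
  [2] +1/72 = 1/72
  [3] −1/24 = -1/24
S = -1/36
C² = P²·S² = 1/6 ; C = -0.408248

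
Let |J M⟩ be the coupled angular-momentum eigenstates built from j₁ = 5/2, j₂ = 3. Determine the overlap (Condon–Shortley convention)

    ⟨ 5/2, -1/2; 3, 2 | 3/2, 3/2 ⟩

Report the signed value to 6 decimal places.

√[4·4!1!2!/8! · 2!3!5!1!3!0!] = √(288/7)
  +(−1)^3/∏(3,1,0,2,1,0)! = -1/12  (running -1/12)
⟨..|..⟩ = √(288/7)·(-1/12) = -0.534522

-0.534522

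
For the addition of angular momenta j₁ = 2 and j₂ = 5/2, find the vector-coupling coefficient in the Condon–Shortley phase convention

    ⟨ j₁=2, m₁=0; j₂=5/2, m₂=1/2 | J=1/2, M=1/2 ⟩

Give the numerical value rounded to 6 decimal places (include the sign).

triangle: 4!·0!·1!/6! = 24/720
(j±m)!: 2!·2!·3!·2!·1!·0! = 48
prefactor² = (2J+1)·Δ·N² = 16/5
  k=2: +1/(2!·2!·0!·1!·0!·0!) = 1/4
Σ = 1/4  ⇒  CG² = 16/5·1/4² = 1/5
CG = +√(1/5) = +0.447214

+√(1/5) ≈ +0.447214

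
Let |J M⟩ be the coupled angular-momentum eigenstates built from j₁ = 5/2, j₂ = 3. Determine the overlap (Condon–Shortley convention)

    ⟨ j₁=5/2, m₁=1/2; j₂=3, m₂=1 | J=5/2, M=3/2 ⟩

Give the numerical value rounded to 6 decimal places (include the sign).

j₁+j₂−J=3  J+j₁−j₂=2  J−j₁+j₂=3  j₁+j₂+J+1=9
(j₁±m₁, j₂±m₂, J±M) = (3,2,4,2,4,1)
P² = 576/35
sum k=1..2:
  [1] −1/12 = -1/12
  [2] +1/8 = 1/8
S = 1/24
C² = P²·S² = 1/35 ; C = +0.169031

+0.169031  (= +√(1/35))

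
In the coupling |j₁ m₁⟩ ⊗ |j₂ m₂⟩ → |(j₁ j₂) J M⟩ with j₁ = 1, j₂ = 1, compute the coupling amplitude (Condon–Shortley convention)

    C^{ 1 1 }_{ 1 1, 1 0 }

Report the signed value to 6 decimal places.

j₁+j₂−J=1  J+j₁−j₂=1  J−j₁+j₂=1  j₁+j₂+J+1=4
(j₁±m₁, j₂±m₂, J±M) = (2,0,1,1,2,0)
P² = 1/2
sum k=0..0:
  [0] +1/1 = 1
S = 1
C² = P²·S² = 1/2 ; C = +0.707107

+√(1/2) ≈ +0.707107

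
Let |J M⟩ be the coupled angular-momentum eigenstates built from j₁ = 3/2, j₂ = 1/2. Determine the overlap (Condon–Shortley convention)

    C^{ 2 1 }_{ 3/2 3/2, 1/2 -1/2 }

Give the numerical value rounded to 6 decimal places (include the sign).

+√(1/4) ≈ +0.500000

√[5·0!3!1!/5! · 3!0!0!1!3!1!] = √(9)
  +(−1)^0/∏(0,0,0,0,3,1)! = 1/6  (running 1/6)
⟨..|..⟩ = √(9)·(1/6) = +0.500000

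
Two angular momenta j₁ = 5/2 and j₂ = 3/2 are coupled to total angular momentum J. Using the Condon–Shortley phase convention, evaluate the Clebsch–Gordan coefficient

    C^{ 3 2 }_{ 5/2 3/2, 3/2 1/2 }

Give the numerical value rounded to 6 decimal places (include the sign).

+0.288675  (= +√(1/12))

triangle: 1!×4!×2!/8! = 48/40320
(j±m)!: 4!×1!×2!×1!×5!×1! = 5760
prefactor² = (2J+1)×Δ×N² = 48
  k=0: +1/(0!×1!×1!×2!×3!×0!) = 1/12
  k=1: −1/(1!×0!×0!×1!×4!×1!) = -1/24
Σ = 1/24  ⇒  CG² = 48×1/24² = 1/12
CG = +√(1/12) = +0.288675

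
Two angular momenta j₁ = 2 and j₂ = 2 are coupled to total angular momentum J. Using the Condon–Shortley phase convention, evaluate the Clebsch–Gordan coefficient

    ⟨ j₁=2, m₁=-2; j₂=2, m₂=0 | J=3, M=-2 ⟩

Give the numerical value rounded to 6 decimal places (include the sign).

-0.707107

j₁+j₂−J=1  J+j₁−j₂=3  J−j₁+j₂=3  j₁+j₂+J+1=8
(j₁±m₁, j₂±m₂, J±M) = (0,4,2,2,1,5)
P² = 72
sum k=1..1:
  [1] −1/12 = -1/12
S = -1/12
C² = P²·S² = 1/2 ; C = -0.707107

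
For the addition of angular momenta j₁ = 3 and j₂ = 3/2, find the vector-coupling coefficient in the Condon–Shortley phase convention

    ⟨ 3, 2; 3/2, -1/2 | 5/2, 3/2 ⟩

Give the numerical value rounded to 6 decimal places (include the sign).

j₁+j₂−J=2  J+j₁−j₂=4  J−j₁+j₂=1  j₁+j₂+J+1=8
(j₁±m₁, j₂±m₂, J±M) = (5,1,1,2,4,1)
P² = 288/7
sum k=0..1:
  [0] +1/12 = 1/12
  [1] −1/24 = -1/24
S = 1/24
C² = P²·S² = 1/14 ; C = +0.267261

+√(1/14) = +0.267261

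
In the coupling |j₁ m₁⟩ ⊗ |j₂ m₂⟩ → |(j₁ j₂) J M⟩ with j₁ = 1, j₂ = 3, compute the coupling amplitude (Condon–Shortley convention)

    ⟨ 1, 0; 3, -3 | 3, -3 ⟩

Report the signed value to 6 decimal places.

√[7·1!1!5!/8! · 1!1!0!6!0!6!] = √(10800)
  +(−1)^0/∏(0,1,1,0,0,5)! = 1/120  (running 1/120)
⟨..|..⟩ = √(10800)·(1/120) = +0.866025

+√(3/4) = +0.866025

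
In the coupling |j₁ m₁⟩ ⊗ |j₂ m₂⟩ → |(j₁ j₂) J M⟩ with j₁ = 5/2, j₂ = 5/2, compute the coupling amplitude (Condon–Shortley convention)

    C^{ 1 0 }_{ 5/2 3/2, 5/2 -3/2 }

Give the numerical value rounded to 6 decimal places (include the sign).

j₁+j₂−J=4  J+j₁−j₂=1  J−j₁+j₂=1  j₁+j₂+J+1=7
(j₁±m₁, j₂±m₂, J±M) = (4,1,1,4,1,1)
P² = 288/35
sum k=0..1:
  [0] +1/24 = 1/24
  [1] −1/6 = -1/6
S = -1/8
C² = P²·S² = 9/70 ; C = -0.358569

-0.358569  (= −√(9/70))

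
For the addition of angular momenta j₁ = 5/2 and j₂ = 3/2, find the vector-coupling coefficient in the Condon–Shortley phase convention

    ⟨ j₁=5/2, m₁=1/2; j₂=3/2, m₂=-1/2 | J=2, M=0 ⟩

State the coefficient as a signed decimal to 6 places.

triangle: 2!*3!*1!/7! = 12/5040
(j±m)!: 3!*2!*1!*2!*2!*2! = 96
prefactor² = (2J+1)*Δ*N² = 8/7
  k=0: +1/(0!*2!*2!*1!*1!*0!) = 1/4
  k=1: −1/(1!*1!*1!*0!*2!*1!) = -1/2
Σ = -1/4  ⇒  CG² = 8/7*(-1/4)² = 1/14
CG = −√(1/14) = -0.267261

−√(1/14) ≈ -0.267261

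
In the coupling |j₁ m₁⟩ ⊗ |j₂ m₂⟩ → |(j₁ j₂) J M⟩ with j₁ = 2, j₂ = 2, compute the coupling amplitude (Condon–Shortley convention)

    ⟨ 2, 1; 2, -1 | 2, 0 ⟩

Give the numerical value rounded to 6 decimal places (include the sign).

√[5·2!2!2!/7! · 3!1!1!3!2!2!] = √(8/7)
  +(−1)^0/∏(0,2,1,1,1,1)! = 1/2  (running 1/2)
  +(−1)^1/∏(1,1,0,0,2,2)! = -1/4  (running 1/4)
⟨..|..⟩ = √(8/7)·(1/4) = +0.267261

+√(1/14) = +0.267261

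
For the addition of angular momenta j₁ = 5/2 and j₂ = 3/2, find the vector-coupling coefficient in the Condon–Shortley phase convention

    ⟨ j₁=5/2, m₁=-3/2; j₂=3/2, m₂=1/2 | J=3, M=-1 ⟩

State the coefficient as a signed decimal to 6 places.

-0.639010  (= −√(49/120))

triangle: 1!·4!·2!/8! = 48/40320
(j±m)!: 1!·4!·2!·1!·2!·4! = 2304
prefactor² = (2J+1)·Δ·N² = 96/5
  k=0: +1/(0!·1!·4!·2!·0!·0!) = 1/48
  k=1: −1/(1!·0!·3!·1!·1!·1!) = -1/6
Σ = -7/48  ⇒  CG² = 96/5·(-7/48)² = 49/120
CG = −√(49/120) = -0.639010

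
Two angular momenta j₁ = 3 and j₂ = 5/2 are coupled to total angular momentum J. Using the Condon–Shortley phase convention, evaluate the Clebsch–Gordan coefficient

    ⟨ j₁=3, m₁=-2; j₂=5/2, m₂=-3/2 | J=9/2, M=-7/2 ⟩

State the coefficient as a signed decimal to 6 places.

j₁+j₂−J=1  J+j₁−j₂=5  J−j₁+j₂=4  j₁+j₂+J+1=11
(j₁±m₁, j₂±m₂, J±M) = (1,5,1,4,1,8)
P² = 921600/11
sum k=0..1:
  [0] +1/720 = 1/720
  [1] −1/576 = -1/576
S = -1/2880
C² = P²·S² = 1/99 ; C = -0.100504

-0.100504  (= −√(1/99))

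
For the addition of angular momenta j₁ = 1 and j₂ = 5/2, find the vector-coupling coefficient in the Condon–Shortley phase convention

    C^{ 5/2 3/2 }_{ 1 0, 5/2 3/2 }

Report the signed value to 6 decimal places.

-0.507093

√[6·1!1!4!/7! · 1!1!4!1!4!1!] = √(576/35)
  +(−1)^0/∏(0,1,1,4,0,0)! = 1/24  (running 1/24)
  +(−1)^1/∏(1,0,0,3,1,1)! = -1/6  (running -1/8)
⟨..|..⟩ = √(576/35)·(-1/8) = -0.507093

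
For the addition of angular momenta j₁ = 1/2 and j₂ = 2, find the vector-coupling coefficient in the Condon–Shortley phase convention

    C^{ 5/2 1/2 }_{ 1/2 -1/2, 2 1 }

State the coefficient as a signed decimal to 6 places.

triangle: 0!·1!·4!/6! = 24/720
(j±m)!: 0!·1!·3!·1!·3!·2! = 72
prefactor² = (2J+1)·Δ·N² = 72/5
  k=0: +1/(0!·0!·1!·3!·0!·1!) = 1/6
Σ = 1/6  ⇒  CG² = 72/5·1/6² = 2/5
CG = +√(2/5) = +0.632456

+0.632456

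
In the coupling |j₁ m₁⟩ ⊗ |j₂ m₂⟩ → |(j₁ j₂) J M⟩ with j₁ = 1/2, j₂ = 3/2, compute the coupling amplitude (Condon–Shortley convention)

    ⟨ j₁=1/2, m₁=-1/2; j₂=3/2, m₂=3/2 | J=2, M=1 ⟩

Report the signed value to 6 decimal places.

+0.500000  (= +√(1/4))

j₁+j₂−J=0  J+j₁−j₂=1  J−j₁+j₂=3  j₁+j₂+J+1=5
(j₁±m₁, j₂±m₂, J±M) = (0,1,3,0,3,1)
P² = 9
sum k=0..0:
  [0] +1/6 = 1/6
S = 1/6
C² = P²·S² = 1/4 ; C = +0.500000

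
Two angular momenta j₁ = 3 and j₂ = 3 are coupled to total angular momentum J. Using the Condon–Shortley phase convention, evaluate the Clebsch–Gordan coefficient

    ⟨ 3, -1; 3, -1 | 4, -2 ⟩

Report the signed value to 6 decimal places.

−√(20/77) ≈ -0.509647

triangle: 2!·4!·4!/11! = 1152/39916800
(j±m)!: 2!·4!·2!·4!·2!·6! = 3317760
prefactor² = (2J+1)·Δ·N² = 331776/385
  k=0: +1/(0!·2!·4!·2!·0!·2!) = 1/192
  k=1: −1/(1!·1!·3!·1!·1!·3!) = -1/36
  k=2: +1/(2!·0!·2!·0!·2!·4!) = 1/192
Σ = -5/288  ⇒  CG² = 331776/385·(-5/288)² = 20/77
CG = −√(20/77) = -0.509647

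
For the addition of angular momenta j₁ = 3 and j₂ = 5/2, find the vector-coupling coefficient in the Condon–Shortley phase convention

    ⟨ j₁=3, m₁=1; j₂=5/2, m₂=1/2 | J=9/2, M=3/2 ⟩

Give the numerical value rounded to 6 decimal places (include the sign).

+0.147122  (= +√(5/231))

j₁+j₂−J=1  J+j₁−j₂=5  J−j₁+j₂=4  j₁+j₂+J+1=11
(j₁±m₁, j₂±m₂, J±M) = (4,2,3,2,6,3)
P² = 138240/77
sum k=0..1:
  [0] +1/72 = 1/72
  [1] −1/96 = -1/96
S = 1/288
C² = P²·S² = 5/231 ; C = +0.147122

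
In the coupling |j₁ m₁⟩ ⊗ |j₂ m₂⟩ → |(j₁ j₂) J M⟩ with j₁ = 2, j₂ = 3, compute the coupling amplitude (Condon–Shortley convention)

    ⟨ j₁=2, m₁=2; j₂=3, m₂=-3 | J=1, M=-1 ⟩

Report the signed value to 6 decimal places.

triangle: 4!×0!×2!/7! = 48/5040
(j±m)!: 4!×0!×0!×6!×0!×2! = 34560
prefactor² = (2J+1)×Δ×N² = 6912/7
  k=0: +1/(0!×4!×0!×0!×0!×2!) = 1/48
Σ = 1/48  ⇒  CG² = 6912/7×1/48² = 3/7
CG = +√(3/7) = +0.654654

+√(3/7) = +0.654654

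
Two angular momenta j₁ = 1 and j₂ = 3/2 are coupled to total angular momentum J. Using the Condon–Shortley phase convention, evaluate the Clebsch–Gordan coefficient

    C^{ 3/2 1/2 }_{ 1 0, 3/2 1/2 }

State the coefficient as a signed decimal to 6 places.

-0.258199

√[4·1!1!2!/5! · 1!1!2!1!2!1!] = √(4/15)
  +(−1)^0/∏(0,1,1,2,0,0)! = 1/2  (running 1/2)
  +(−1)^1/∏(1,0,0,1,1,1)! = -1  (running -1/2)
⟨..|..⟩ = √(4/15)·(-1/2) = -0.258199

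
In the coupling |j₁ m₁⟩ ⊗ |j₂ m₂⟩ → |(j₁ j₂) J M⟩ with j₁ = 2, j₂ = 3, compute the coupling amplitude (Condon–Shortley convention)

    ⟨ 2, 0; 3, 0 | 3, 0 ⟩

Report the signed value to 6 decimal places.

triangle: 2!×2!×4!/9! = 96/362880
(j±m)!: 2!×2!×3!×3!×3!×3! = 5184
prefactor² = (2J+1)×Δ×N² = 48/5
  k=0: +1/(0!×2!×2!×3!×0!×1!) = 1/24
  k=1: −1/(1!×1!×1!×2!×1!×2!) = -1/4
  k=2: +1/(2!×0!×0!×1!×2!×3!) = 1/24
Σ = -1/6  ⇒  CG² = 48/5×(-1/6)² = 4/15
CG = −√(4/15) = -0.516398

−√(4/15) ≈ -0.516398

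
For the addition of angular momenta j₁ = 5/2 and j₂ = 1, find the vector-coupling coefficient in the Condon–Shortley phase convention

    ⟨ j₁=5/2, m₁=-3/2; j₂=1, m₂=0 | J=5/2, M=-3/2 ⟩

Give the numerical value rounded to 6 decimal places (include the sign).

−√(9/35) ≈ -0.507093

triangle: 1!·4!·1!/7! = 24/5040
(j±m)!: 1!·4!·1!·1!·1!·4! = 576
prefactor² = (2J+1)·Δ·N² = 576/35
  k=0: +1/(0!·1!·4!·1!·0!·0!) = 1/24
  k=1: −1/(1!·0!·3!·0!·1!·1!) = -1/6
Σ = -1/8  ⇒  CG² = 576/35·(-1/8)² = 9/35
CG = −√(9/35) = -0.507093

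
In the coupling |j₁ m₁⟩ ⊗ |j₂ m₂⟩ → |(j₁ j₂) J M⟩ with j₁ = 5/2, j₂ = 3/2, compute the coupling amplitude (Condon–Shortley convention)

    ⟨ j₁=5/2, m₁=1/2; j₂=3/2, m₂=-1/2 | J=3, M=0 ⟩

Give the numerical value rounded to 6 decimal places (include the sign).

+√(1/5) = +0.447214

triangle: 1!×4!×2!/8! = 48/40320
(j±m)!: 3!×2!×1!×2!×3!×3! = 864
prefactor² = (2J+1)×Δ×N² = 36/5
  k=0: +1/(0!×1!×2!×1!×2!×1!) = 1/4
  k=1: −1/(1!×0!×1!×0!×3!×2!) = -1/12
Σ = 1/6  ⇒  CG² = 36/5×1/6² = 1/5
CG = +√(1/5) = +0.447214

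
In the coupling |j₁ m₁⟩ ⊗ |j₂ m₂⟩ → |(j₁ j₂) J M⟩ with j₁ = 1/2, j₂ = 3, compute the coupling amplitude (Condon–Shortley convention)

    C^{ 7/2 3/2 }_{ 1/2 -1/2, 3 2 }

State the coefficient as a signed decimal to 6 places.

+√(2/7) = +0.534522

j₁+j₂−J=0  J+j₁−j₂=1  J−j₁+j₂=6  j₁+j₂+J+1=8
(j₁±m₁, j₂±m₂, J±M) = (0,1,5,1,5,2)
P² = 28800/7
sum k=0..0:
  [0] +1/120 = 1/120
S = 1/120
C² = P²·S² = 2/7 ; C = +0.534522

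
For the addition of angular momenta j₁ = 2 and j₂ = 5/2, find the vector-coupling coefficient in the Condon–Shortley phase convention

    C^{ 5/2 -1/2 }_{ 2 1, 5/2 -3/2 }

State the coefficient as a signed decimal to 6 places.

+0.414039  (= +√(6/35))

triangle: 2!·2!·3!/8! = 24/40320
(j±m)!: 3!·1!·1!·4!·2!·3! = 1728
prefactor² = (2J+1)·Δ·N² = 216/35
  k=0: +1/(0!·2!·1!·1!·1!·2!) = 1/4
  k=1: −1/(1!·1!·0!·0!·2!·3!) = -1/12
Σ = 1/6  ⇒  CG² = 216/35·1/6² = 6/35
CG = +√(6/35) = +0.414039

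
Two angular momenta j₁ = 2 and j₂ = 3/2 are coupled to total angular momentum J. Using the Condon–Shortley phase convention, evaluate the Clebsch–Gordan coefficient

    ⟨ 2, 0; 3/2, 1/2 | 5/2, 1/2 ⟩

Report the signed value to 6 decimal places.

√[6·1!3!2!/7! · 2!2!2!1!3!2!] = √(48/35)
  +(−1)^0/∏(0,1,2,2,1,0)! = 1/4  (running 1/4)
  +(−1)^1/∏(1,0,1,1,2,1)! = -1/2  (running -1/4)
⟨..|..⟩ = √(48/35)·(-1/4) = -0.292770

-0.292770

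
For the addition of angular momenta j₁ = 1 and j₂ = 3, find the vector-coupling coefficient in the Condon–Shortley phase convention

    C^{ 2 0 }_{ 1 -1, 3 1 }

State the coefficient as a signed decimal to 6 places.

j₁+j₂−J=2  J+j₁−j₂=0  J−j₁+j₂=4  j₁+j₂+J+1=7
(j₁±m₁, j₂±m₂, J±M) = (0,2,4,2,2,2)
P² = 128/7
sum k=2..2:
  [2] +1/8 = 1/8
S = 1/8
C² = P²·S² = 2/7 ; C = +0.534522

+√(2/7) ≈ +0.534522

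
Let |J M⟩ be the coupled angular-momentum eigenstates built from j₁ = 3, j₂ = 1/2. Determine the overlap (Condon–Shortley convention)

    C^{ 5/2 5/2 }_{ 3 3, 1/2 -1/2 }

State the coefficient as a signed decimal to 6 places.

j₁+j₂−J=1  J+j₁−j₂=5  J−j₁+j₂=0  j₁+j₂+J+1=7
(j₁±m₁, j₂±m₂, J±M) = (6,0,0,1,5,0)
P² = 86400/7
sum k=0..0:
  [0] +1/120 = 1/120
S = 1/120
C² = P²·S² = 6/7 ; C = +0.925820

+0.925820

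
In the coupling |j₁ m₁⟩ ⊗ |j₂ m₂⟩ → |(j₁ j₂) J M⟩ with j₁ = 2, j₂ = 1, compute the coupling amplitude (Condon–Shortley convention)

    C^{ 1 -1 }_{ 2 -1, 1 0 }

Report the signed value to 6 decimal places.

−√(3/10) ≈ -0.547723

triangle: 2!×2!×0!/5! = 4/120
(j±m)!: 1!×3!×1!×1!×0!×2! = 12
prefactor² = (2J+1)×Δ×N² = 6/5
  k=1: −1/(1!×1!×2!×0!×0!×0!) = -1/2
Σ = -1/2  ⇒  CG² = 6/5×(-1/2)² = 3/10
CG = −√(3/10) = -0.547723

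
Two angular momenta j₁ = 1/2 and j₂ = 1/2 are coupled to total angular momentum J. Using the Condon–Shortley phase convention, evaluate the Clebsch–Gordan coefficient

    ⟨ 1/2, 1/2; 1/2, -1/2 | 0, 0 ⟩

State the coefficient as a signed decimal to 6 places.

+0.707107  (= +√(1/2))

j₁+j₂−J=1  J+j₁−j₂=0  J−j₁+j₂=0  j₁+j₂+J+1=2
(j₁±m₁, j₂±m₂, J±M) = (1,0,0,1,0,0)
P² = 1/2
sum k=0..0:
  [0] +1/1 = 1
S = 1
C² = P²·S² = 1/2 ; C = +0.707107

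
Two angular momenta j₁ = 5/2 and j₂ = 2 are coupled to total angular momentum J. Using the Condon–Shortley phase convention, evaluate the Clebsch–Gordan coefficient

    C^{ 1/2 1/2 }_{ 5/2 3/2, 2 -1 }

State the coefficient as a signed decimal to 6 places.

j₁+j₂−J=4  J+j₁−j₂=1  J−j₁+j₂=0  j₁+j₂+J+1=6
(j₁±m₁, j₂±m₂, J±M) = (4,1,1,3,1,0)
P² = 48/5
sum k=1..1:
  [1] −1/6 = -1/6
S = -1/6
C² = P²·S² = 4/15 ; C = -0.516398

−√(4/15) = -0.516398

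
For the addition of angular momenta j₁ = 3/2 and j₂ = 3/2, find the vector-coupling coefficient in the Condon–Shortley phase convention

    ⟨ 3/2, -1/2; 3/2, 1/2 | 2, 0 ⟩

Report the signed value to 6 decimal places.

triangle: 1!×2!×2!/6! = 4/720
(j±m)!: 1!×2!×2!×1!×2!×2! = 16
prefactor² = (2J+1)×Δ×N² = 4/9
  k=0: +1/(0!×1!×2!×2!×0!×0!) = 1/4
  k=1: −1/(1!×0!×1!×1!×1!×1!) = -1
Σ = -3/4  ⇒  CG² = 4/9×(-3/4)² = 1/4
CG = −√(1/4) = -0.500000

−√(1/4) ≈ -0.500000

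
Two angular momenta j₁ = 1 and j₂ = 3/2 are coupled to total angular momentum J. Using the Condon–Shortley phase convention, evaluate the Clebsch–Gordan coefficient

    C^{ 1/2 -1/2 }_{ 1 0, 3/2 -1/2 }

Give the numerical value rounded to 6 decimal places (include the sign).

-0.577350  (= −√(1/3))

j₁+j₂−J=2  J+j₁−j₂=0  J−j₁+j₂=1  j₁+j₂+J+1=4
(j₁±m₁, j₂±m₂, J±M) = (1,1,1,2,0,1)
P² = 1/3
sum k=1..1:
  [1] −1/1 = -1
S = -1
C² = P²·S² = 1/3 ; C = -0.577350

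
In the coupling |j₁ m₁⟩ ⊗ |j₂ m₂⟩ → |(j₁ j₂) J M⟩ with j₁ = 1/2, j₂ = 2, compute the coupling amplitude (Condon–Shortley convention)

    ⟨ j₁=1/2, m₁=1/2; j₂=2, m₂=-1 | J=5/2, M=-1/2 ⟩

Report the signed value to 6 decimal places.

+0.632456

triangle: 0!×1!×4!/6! = 24/720
(j±m)!: 1!×0!×1!×3!×2!×3! = 72
prefactor² = (2J+1)×Δ×N² = 72/5
  k=0: +1/(0!×0!×0!×1!×1!×3!) = 1/6
Σ = 1/6  ⇒  CG² = 72/5×1/6² = 2/5
CG = +√(2/5) = +0.632456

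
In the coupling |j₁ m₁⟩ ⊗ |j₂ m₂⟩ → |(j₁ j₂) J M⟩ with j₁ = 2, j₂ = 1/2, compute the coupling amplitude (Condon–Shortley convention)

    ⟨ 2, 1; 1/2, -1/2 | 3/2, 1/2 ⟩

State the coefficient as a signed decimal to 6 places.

+0.774597  (= +√(3/5))

√[4·1!3!0!/5! · 3!1!0!1!2!1!] = √(12/5)
  +(−1)^0/∏(0,1,1,0,2,0)! = 1/2  (running 1/2)
⟨..|..⟩ = √(12/5)·(1/2) = +0.774597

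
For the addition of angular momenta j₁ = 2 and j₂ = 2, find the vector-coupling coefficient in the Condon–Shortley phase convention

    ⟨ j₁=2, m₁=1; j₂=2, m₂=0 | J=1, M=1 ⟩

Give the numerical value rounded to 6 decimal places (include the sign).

j₁+j₂−J=3  J+j₁−j₂=1  J−j₁+j₂=1  j₁+j₂+J+1=6
(j₁±m₁, j₂±m₂, J±M) = (3,1,2,2,2,0)
P² = 6/5
sum k=1..1:
  [1] −1/2 = -1/2
S = -1/2
C² = P²·S² = 3/10 ; C = -0.547723

-0.547723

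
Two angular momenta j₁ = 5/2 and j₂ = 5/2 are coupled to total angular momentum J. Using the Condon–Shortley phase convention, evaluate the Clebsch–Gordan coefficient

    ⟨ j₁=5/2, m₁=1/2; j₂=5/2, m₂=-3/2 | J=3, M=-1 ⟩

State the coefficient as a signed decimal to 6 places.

+√(1/30) = +0.182574

√[7·2!3!3!/9! · 3!2!1!4!2!4!] = √(96/5)
  +(−1)^0/∏(0,2,2,1,1,2)! = 1/8  (running 1/8)
  +(−1)^1/∏(1,1,1,0,2,3)! = -1/12  (running 1/24)
⟨..|..⟩ = √(96/5)·(1/24) = +0.182574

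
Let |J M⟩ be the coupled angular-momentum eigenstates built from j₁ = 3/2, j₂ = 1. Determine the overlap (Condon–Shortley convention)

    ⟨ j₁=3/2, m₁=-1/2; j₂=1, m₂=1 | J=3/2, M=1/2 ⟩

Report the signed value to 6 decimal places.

-0.730297  (= −√(8/15))

j₁+j₂−J=1  J+j₁−j₂=2  J−j₁+j₂=1  j₁+j₂+J+1=5
(j₁±m₁, j₂±m₂, J±M) = (1,2,2,0,2,1)
P² = 8/15
sum k=1..1:
  [1] −1/1 = -1
S = -1
C² = P²·S² = 8/15 ; C = -0.730297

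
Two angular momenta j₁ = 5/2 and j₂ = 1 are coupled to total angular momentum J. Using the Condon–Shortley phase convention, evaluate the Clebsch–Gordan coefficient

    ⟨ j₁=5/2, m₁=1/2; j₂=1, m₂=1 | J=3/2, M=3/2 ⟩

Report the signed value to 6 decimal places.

+√(1/15) ≈ +0.258199

j₁+j₂−J=2  J+j₁−j₂=3  J−j₁+j₂=0  j₁+j₂+J+1=6
(j₁±m₁, j₂±m₂, J±M) = (3,2,2,0,3,0)
P² = 48/5
sum k=2..2:
  [2] +1/12 = 1/12
S = 1/12
C² = P²·S² = 1/15 ; C = +0.258199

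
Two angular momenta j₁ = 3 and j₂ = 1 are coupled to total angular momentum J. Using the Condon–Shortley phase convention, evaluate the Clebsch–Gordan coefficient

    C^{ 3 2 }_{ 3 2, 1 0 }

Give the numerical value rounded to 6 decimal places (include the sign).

triangle: 1!·5!·1!/8! = 120/40320
(j±m)!: 5!·1!·1!·1!·5!·1! = 14400
prefactor² = (2J+1)·Δ·N² = 300
  k=0: +1/(0!·1!·1!·1!·4!·0!) = 1/24
  k=1: −1/(1!·0!·0!·0!·5!·1!) = -1/120
Σ = 1/30  ⇒  CG² = 300·1/30² = 1/3
CG = +√(1/3) = +0.577350

+√(1/3) = +0.577350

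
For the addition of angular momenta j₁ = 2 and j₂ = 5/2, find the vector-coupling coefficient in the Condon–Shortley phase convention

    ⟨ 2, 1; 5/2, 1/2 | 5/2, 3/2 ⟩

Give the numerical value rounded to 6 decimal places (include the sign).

j₁+j₂−J=2  J+j₁−j₂=2  J−j₁+j₂=3  j₁+j₂+J+1=8
(j₁±m₁, j₂±m₂, J±M) = (3,1,3,2,4,1)
P² = 216/35
sum k=0..1:
  [0] +1/12 = 1/12
  [1] −1/4 = -1/4
S = -1/6
C² = P²·S² = 6/35 ; C = -0.414039

−√(6/35) ≈ -0.414039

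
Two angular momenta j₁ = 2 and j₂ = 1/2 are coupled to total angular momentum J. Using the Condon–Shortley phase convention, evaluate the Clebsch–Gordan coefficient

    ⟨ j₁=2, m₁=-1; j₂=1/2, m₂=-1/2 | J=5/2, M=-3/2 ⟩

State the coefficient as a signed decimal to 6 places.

+√(4/5) ≈ +0.894427

triangle: 0!*4!*1!/6! = 24/720
(j±m)!: 1!*3!*0!*1!*1!*4! = 144
prefactor² = (2J+1)*Δ*N² = 144/5
  k=0: +1/(0!*0!*3!*0!*1!*1!) = 1/6
Σ = 1/6  ⇒  CG² = 144/5*1/6² = 4/5
CG = +√(4/5) = +0.894427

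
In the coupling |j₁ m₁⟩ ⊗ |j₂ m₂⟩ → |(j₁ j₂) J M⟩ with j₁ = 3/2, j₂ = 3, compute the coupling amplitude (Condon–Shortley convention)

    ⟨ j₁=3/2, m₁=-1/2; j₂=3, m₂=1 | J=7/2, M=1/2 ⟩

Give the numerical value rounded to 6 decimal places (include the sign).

-0.534522

√[8·1!2!5!/9! · 1!2!4!2!4!3!] = √(512/7)
  +(−1)^0/∏(0,1,2,4,0,1)! = 1/48  (running 1/48)
  +(−1)^1/∏(1,0,1,3,1,2)! = -1/12  (running -1/16)
⟨..|..⟩ = √(512/7)·(-1/16) = -0.534522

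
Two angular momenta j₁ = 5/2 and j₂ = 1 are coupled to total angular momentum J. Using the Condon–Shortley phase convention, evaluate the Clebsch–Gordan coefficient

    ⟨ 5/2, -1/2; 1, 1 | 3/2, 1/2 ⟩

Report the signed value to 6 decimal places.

j₁+j₂−J=2  J+j₁−j₂=3  J−j₁+j₂=0  j₁+j₂+J+1=6
(j₁±m₁, j₂±m₂, J±M) = (2,3,2,0,2,1)
P² = 16/5
sum k=2..2:
  [2] +1/4 = 1/4
S = 1/4
C² = P²·S² = 1/5 ; C = +0.447214

+0.447214  (= +√(1/5))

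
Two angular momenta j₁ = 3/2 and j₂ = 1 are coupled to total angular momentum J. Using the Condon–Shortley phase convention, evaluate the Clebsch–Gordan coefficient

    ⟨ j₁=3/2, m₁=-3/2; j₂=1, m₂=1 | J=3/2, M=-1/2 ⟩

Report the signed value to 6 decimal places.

−√(2/5) = -0.632456

j₁+j₂−J=1  J+j₁−j₂=2  J−j₁+j₂=1  j₁+j₂+J+1=5
(j₁±m₁, j₂±m₂, J±M) = (0,3,2,0,1,2)
P² = 8/5
sum k=1..1:
  [1] −1/2 = -1/2
S = -1/2
C² = P²·S² = 2/5 ; C = -0.632456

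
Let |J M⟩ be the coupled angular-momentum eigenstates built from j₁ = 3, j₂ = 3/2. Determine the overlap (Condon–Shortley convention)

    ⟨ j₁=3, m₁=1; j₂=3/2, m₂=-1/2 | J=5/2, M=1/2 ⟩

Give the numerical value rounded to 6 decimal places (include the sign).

−√(1/70) = -0.119523

triangle: 2!×4!×1!/8! = 48/40320
(j±m)!: 4!×2!×1!×2!×3!×2! = 1152
prefactor² = (2J+1)×Δ×N² = 288/35
  k=0: +1/(0!×2!×2!×1!×2!×0!) = 1/8
  k=1: −1/(1!×1!×1!×0!×3!×1!) = -1/6
Σ = -1/24  ⇒  CG² = 288/35×(-1/24)² = 1/70
CG = −√(1/70) = -0.119523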